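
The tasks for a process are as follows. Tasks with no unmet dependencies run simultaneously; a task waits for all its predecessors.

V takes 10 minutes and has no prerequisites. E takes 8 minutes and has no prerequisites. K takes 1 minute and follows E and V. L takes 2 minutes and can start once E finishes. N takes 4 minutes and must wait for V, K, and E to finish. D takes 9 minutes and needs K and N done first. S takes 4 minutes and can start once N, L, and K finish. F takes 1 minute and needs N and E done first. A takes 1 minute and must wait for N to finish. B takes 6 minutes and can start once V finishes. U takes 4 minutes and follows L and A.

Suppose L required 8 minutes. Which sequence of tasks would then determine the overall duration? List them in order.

V, K, N, D

As given, the longest chain is V→K→N→D = 10+1+4+9 = 24, so the finish is 24 minutes.
L is off the critical path — its longest chain is 14 minutes, giving 10 of slack.
No other chain overtakes it, so the finish is 24 minutes.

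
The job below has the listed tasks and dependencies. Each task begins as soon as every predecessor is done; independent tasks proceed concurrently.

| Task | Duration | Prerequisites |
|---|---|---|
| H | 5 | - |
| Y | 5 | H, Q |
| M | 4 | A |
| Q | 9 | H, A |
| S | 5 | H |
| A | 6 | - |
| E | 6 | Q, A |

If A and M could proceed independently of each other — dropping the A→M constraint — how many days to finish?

21

Before: longest chain A→Q→E = 6+9+6 = 21, finish 21.
Without A→M, M's earliest start moves from 6 to 0.
New critical path: A→Q→E = 6+9+6 = 21 ⇒ 21 days.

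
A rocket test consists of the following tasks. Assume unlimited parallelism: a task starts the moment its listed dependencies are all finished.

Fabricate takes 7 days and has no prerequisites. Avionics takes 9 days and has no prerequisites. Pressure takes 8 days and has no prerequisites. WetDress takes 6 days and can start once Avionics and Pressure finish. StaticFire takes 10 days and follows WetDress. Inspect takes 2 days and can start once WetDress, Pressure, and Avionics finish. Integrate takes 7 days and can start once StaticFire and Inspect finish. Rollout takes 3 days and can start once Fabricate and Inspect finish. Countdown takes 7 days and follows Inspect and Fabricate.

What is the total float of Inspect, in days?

8

Avionics→WetDress→StaticFire→Integrate = 9+6+10+7 = 32 sets the makespan at 32 days.
Longest path through Inspect: 24 days (earliest finish 17, latest finish 25).
Slack of Inspect = 23 − 15 = 8 days.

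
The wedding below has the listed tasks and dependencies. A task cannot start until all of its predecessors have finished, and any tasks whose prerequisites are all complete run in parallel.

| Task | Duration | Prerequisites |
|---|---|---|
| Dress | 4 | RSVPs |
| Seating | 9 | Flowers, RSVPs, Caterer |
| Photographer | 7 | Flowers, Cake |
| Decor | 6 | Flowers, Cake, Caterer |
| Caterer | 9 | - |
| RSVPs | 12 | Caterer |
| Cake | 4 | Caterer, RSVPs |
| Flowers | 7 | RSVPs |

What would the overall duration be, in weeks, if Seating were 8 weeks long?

36

Critical path before the change: Caterer→RSVPs→Flowers→Seating = 9+12+7+9 = 37 giving 37 weeks.
Seating lies on that path, so at 8 weeks the path becomes 36 weeks.
The critical path is still Caterer→RSVPs→Flowers→Seating; finish is now 36 weeks.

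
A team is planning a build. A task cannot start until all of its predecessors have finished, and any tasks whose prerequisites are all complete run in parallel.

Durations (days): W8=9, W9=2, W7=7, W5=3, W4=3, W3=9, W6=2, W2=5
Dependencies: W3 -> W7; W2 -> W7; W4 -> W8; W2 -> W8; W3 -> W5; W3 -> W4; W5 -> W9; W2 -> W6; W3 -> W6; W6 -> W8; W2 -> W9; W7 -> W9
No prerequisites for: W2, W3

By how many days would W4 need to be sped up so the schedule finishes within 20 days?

1

Current finish: 21 days; target: 20.
W4 is on every critical path, so each day cut from W4 cuts the finish by one (this holds down to a finish of 20).
Need 21 − 20 = 1 day off W4 → W4 becomes 2 days, finish becomes 20.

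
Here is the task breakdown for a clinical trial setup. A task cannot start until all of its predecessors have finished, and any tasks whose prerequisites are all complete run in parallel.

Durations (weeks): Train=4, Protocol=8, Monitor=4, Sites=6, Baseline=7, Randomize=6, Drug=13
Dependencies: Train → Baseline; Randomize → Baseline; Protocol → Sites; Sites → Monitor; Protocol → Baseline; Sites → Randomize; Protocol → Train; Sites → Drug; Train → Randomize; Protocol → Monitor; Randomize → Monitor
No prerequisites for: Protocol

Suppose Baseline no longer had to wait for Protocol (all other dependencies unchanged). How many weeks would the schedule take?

Original critical path: Protocol→Sites→Randomize→Baseline = 8+6+6+7 = 27 ⇒ 27 weeks.
Dropping Protocol→Baseline doesn't change Baseline's earliest start (20); another predecessor still binds.
New critical path: Protocol→Sites→Randomize→Baseline = 8+6+6+7 = 27 ⇒ 27 weeks.

27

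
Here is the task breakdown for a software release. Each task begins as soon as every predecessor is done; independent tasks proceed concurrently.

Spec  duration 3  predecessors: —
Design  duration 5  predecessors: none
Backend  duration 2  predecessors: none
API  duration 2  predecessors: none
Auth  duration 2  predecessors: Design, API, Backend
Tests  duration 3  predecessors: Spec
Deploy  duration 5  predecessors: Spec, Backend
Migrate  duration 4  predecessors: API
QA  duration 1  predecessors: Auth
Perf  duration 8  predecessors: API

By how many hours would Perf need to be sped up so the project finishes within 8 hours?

Current finish: 10 hours; target: 8.
Perf is on every critical path, so each hour cut from Perf cuts the finish by one (this holds down to a finish of 8).
Need 10 − 8 = 2 hours off Perf → Perf becomes 6 hours, finish becomes 8.

2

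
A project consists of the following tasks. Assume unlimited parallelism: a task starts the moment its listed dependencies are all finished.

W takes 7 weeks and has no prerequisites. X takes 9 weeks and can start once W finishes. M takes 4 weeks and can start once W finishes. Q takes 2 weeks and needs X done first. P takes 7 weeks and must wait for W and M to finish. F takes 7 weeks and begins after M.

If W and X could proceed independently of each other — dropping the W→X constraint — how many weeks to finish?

18

With the dependency in place, W→X→Q = 7+9+2 = 18 sets the finish at 18 weeks.
Without W→X, X's earliest start moves from 7 to 0.
After: W→M→P = 7+4+7 = 18 → 18 weeks.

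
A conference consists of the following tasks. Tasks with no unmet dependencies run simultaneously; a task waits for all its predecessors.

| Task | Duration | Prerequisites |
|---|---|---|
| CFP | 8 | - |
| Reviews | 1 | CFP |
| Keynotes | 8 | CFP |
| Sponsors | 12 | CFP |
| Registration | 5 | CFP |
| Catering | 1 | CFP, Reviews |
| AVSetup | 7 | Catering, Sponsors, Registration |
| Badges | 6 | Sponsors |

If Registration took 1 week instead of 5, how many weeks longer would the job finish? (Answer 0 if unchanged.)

0

The binding path is CFP→Sponsors→AVSetup = 8+12+7 = 27; finish at 27 weeks.
Registration is off the critical path — its longest chain is 20 weeks, giving 7 of slack.
No other chain overtakes it, so the finish is 27 weeks.
Change in finish: 27 − 27 = +0 weeks.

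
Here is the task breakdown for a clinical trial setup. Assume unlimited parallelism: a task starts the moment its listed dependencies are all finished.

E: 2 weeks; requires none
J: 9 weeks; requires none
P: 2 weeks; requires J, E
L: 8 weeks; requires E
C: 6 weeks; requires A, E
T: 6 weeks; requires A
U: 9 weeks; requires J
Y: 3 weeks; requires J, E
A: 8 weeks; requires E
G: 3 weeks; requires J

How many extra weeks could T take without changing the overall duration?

2

The longest chain is J→U = 9+9 = 18; overall finish 18 weeks.
Longest path through T: 16 weeks (earliest finish 16, latest finish 18).
Float = 18 − 16 = 2.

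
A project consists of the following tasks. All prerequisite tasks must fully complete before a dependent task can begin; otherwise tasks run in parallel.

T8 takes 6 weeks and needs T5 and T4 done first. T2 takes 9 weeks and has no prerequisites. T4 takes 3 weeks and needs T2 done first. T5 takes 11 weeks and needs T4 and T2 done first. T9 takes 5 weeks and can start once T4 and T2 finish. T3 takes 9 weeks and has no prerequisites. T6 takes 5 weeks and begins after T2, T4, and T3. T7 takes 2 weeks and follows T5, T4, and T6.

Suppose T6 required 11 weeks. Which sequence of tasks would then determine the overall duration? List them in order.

T2, T4, T5, T8

Baseline: T2→T4→T5→T8 = 9+3+11+6 = 29 → 29 weeks.
T6 is off the critical path — its longest chain is 19 weeks, giving 10 of slack.
That remains the longest chain; total 29 weeks.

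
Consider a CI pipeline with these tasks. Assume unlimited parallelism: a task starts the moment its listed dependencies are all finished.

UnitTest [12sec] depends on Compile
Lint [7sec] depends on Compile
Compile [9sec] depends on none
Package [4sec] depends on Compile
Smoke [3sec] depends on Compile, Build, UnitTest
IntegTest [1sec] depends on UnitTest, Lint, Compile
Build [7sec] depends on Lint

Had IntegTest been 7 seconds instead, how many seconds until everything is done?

Baseline: Compile→Lint→Build→Smoke = 9+7+7+3 = 26 → 26 seconds.
IntegTest has 4 seconds of float (longest path through it is 22).
The binding chain switches to Compile→UnitTest→IntegTest = 9+12+7 = 28; finish 28 seconds.

28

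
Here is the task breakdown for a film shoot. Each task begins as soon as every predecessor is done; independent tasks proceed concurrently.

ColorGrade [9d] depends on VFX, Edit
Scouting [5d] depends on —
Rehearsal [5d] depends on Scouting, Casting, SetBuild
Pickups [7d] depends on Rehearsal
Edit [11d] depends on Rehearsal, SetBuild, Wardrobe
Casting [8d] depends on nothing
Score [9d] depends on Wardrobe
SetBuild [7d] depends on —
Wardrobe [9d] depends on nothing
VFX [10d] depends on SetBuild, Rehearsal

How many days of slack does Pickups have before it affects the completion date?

13

Critical path: Casting→Rehearsal→Edit→ColorGrade = 8+5+11+9 = 33, so the finish is 33 days.
Longest path through Pickups: 20 days (earliest finish 20, latest finish 33).
Slack of Pickups = 26 − 13 = 13 days.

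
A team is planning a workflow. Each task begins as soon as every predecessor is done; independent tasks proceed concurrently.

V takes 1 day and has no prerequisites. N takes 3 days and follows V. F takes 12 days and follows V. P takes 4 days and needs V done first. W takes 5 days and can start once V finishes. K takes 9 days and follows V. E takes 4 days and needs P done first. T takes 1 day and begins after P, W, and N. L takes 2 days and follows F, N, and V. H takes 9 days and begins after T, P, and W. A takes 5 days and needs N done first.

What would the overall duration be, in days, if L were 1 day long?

16

Critical path before the change: V→W→T→H = 1+5+1+9 = 16 giving 16 days.
L is off the critical path — its longest chain is 15 days, giving 1 of slack.
The critical path is still V→W→T→H; finish is now 16 days.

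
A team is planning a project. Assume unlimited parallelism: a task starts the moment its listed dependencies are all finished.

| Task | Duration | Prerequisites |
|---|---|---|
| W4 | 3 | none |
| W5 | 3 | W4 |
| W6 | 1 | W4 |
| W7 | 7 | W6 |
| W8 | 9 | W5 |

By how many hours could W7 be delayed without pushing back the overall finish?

4

Critical path: W4→W5→W8 = 3+3+9 = 15, so the finish is 15 hours.
W7 finishes as early as 11 and must finish by 15.
Float = 15 − 11 = 4.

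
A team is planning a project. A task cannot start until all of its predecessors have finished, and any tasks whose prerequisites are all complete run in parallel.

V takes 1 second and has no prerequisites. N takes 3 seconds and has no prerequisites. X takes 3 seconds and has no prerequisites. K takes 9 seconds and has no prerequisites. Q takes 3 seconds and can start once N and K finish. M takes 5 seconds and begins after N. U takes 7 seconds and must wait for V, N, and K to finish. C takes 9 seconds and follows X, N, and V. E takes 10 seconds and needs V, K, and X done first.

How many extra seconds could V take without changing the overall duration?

The longest chain is K→E = 9+10 = 19; overall finish 19 seconds.
Longest path through V: 11 seconds (earliest finish 1, latest finish 9).
Slack of V = 8 − 0 = 8 seconds.

8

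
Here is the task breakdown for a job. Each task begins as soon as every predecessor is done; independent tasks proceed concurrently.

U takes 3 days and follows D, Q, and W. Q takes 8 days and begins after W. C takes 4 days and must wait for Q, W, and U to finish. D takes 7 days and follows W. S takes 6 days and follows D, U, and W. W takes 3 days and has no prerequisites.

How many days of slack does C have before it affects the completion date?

2

W→Q→U→S = 3+8+3+6 = 20 sets the makespan at 20 days.
The longest chain containing C totals 18 days.
Float = 20 − 18 = 2.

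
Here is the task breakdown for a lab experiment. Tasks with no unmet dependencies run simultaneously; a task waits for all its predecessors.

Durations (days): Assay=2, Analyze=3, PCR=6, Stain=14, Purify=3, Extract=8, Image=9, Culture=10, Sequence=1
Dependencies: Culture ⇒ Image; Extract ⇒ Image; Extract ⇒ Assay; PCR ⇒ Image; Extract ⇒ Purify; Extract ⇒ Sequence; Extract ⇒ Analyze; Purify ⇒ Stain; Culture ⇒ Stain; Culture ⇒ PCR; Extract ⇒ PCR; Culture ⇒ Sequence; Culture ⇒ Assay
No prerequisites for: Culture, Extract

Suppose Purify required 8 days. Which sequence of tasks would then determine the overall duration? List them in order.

Baseline: Extract→Purify→Stain = 8+3+14 = 25 → 25 days.
Since Purify is critical, the +5 change carries straight to that chain (now 30 days).
No other chain overtakes it, so the finish is 30 days.

Extract, Purify, Stain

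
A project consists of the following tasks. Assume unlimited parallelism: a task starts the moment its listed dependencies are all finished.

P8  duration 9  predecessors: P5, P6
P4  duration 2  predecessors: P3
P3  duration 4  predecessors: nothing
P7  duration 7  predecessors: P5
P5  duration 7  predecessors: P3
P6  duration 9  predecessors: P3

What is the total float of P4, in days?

The longest chain is P3→P6→P8 = 4+9+9 = 22; overall finish 22 days.
The longest chain containing P4 totals 6 days.
Slack of P4 = 20 − 4 = 16 days.

16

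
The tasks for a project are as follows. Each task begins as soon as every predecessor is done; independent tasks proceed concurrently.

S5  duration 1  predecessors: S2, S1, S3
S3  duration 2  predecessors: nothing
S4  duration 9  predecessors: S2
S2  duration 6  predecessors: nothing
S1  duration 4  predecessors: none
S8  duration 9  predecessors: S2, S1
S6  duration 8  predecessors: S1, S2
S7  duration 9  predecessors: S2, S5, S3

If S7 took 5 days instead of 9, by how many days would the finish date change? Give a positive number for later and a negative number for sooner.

-1

As given, the longest chain is S2→S5→S7 = 6+1+9 = 16, so the finish is 16 days.
Since S7 is critical, the -4 change carries straight to that chain (now 12 days).
The binding chain switches to S2→S4 = 6+9 = 15; finish 15 days.
Change in finish: 15 − 16 = -1 days.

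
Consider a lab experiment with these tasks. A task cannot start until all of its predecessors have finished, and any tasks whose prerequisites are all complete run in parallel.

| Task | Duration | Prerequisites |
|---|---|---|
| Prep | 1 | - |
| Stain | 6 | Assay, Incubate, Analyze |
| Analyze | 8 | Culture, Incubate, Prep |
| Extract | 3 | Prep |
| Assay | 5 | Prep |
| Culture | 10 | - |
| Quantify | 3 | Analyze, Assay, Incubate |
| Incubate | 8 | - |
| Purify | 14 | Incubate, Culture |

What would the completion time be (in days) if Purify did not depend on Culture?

24

Before: longest chain Culture→Purify = 10+14 = 24, finish 24.
Without Culture→Purify, Purify's earliest start moves from 10 to 8.
New critical path: Culture→Analyze→Stain = 10+8+6 = 24 ⇒ 24 days.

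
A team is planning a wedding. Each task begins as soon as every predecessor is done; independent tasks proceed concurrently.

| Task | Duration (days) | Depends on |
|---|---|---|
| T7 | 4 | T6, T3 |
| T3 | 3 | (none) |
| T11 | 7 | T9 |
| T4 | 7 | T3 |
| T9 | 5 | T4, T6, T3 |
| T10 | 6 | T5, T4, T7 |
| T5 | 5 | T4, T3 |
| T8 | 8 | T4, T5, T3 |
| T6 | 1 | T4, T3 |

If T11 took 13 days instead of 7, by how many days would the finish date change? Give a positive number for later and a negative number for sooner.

6

Actual critical path: T3→T4→T6→T9→T11 = 3+7+1+5+7 = 23 ⇒ 23 days.
T11 lies on that path, so at 13 days the path becomes 29 days.
The critical path is still T3→T4→T6→T9→T11; finish is now 29 days.
Change in finish: 29 − 23 = +6 days.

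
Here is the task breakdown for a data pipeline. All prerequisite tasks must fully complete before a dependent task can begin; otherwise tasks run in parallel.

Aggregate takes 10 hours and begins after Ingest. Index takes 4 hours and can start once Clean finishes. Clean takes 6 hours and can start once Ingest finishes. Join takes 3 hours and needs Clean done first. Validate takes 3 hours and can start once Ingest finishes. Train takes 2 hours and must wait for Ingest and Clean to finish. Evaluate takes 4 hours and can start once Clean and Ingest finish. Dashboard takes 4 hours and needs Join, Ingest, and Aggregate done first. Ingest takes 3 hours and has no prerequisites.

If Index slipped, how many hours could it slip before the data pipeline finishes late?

Critical path: Ingest→Aggregate→Dashboard = 3+10+4 = 17, so the finish is 17 hours.
Longest path through Index: 13 hours (earliest finish 13, latest finish 17).
So Index can slip 17 − 13 = 4 hours.

4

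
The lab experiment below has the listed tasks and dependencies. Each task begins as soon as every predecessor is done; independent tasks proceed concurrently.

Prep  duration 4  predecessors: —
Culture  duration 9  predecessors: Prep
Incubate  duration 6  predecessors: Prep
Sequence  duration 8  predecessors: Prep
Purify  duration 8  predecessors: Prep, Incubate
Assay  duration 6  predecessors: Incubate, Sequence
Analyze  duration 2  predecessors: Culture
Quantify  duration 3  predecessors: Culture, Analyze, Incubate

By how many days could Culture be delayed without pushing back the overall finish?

0

Prep→Culture→Analyze→Quantify = 4+9+2+3 = 18 sets the makespan at 18 days.
The longest chain containing Culture totals 18 days.
Float = 18 − 18 = 0.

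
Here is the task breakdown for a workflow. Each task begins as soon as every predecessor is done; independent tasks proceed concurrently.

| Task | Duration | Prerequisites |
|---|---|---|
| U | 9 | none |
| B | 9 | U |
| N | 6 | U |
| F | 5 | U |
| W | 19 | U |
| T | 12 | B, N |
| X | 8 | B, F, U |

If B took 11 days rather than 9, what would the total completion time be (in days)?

The binding path is U→B→T = 9+9+12 = 30; finish at 30 days.
B is on the critical path; changing it to 11 makes that path 32 days.
No other chain overtakes it, so the finish is 32 days.

32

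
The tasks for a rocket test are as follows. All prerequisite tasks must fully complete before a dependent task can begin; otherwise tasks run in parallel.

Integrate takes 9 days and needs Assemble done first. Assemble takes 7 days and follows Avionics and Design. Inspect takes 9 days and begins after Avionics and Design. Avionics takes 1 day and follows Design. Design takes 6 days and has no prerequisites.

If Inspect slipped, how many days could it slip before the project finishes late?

Critical path: Design→Avionics→Assemble→Integrate = 6+1+7+9 = 23, so the finish is 23 days.
The longest chain containing Inspect totals 16 days.
So Inspect can slip 23 − 16 = 7 days.

7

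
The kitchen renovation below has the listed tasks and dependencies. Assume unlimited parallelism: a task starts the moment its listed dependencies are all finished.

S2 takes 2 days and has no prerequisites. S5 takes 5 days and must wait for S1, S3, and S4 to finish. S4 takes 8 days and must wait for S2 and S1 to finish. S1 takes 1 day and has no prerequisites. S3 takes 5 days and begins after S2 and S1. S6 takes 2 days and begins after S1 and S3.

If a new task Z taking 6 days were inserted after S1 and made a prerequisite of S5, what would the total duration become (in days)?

15

Originally the schedule takes 15 days.
With Z inserted, S5 now waits for max(S1, S3, S4, Z).
New critical path: S2→S4→S5 = 2+8+5 = 15 ⇒ 15 days.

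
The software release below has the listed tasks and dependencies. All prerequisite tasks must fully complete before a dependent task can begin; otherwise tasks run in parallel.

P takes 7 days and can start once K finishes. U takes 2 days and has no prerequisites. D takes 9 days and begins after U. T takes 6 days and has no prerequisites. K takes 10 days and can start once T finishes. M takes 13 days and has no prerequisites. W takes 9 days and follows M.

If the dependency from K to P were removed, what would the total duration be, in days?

22

With the dependency in place, T→K→P = 6+10+7 = 23 sets the finish at 23 days.
Without K→P, P's earliest start moves from 16 to 0.
The longest chain is now M→W = 13+9 = 22, so the software release takes 22 days.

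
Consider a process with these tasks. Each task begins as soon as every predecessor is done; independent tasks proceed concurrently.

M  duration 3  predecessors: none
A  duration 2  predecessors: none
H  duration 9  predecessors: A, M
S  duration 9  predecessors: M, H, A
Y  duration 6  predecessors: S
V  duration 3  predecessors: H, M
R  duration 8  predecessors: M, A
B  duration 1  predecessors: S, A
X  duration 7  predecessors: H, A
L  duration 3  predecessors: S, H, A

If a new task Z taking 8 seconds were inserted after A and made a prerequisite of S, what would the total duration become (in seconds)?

27

Originally the process takes 27 seconds.
With Z inserted, S now waits for max(M, H, A, Z).
New critical path: M→H→S→Y = 3+9+9+6 = 27 ⇒ 27 seconds.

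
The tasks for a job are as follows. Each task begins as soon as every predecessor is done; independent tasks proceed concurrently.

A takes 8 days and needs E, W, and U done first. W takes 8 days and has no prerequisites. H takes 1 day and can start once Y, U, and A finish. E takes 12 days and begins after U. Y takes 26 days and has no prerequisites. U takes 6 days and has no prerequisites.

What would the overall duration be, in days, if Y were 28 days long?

Critical path before the change: Y→H = 26+1 = 27 giving 27 days.
Since Y is critical, the +2 change carries straight to that chain (now 29 days).
The critical path is still Y→H; finish is now 29 days.

29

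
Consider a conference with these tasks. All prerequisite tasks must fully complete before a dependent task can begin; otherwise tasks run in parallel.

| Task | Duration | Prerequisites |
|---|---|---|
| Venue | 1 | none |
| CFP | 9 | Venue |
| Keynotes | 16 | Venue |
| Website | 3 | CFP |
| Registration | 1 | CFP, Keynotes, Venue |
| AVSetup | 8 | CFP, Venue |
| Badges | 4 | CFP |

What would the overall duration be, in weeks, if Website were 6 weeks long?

As given, the longest chain is Venue→CFP→AVSetup = 1+9+8 = 18, so the finish is 18 weeks.
Website has 5 weeks of float (longest path through it is 13).
No other chain overtakes it, so the finish is 18 weeks.

18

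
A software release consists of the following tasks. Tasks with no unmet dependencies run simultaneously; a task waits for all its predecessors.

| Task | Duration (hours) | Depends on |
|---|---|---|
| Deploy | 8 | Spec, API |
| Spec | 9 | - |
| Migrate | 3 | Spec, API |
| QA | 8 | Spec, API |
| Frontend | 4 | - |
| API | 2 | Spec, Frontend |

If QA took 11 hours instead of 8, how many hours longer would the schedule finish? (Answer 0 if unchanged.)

As given, the longest chain is Spec→API→QA = 9+2+8 = 19, so the finish is 19 hours.
QA is on the critical path; changing it to 11 makes that path 22 hours.
That remains the longest chain; total 22 hours.
Change in finish: 22 − 19 = +3 hours.

3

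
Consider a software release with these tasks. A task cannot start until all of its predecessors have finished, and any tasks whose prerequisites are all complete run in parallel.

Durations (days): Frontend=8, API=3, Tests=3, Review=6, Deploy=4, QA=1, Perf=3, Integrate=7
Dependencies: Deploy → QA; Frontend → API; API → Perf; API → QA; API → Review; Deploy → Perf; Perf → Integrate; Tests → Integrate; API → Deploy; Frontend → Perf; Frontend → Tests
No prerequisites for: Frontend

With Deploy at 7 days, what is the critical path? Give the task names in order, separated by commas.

Frontend, API, Deploy, Perf, Integrate

Actual critical path: Frontend→API→Deploy→Perf→Integrate = 8+3+4+3+7 = 25 ⇒ 25 days.
Deploy lies on that path, so at 7 days the path becomes 28 days.
The critical path is still Frontend→API→Deploy→Perf→Integrate; finish is now 28 days.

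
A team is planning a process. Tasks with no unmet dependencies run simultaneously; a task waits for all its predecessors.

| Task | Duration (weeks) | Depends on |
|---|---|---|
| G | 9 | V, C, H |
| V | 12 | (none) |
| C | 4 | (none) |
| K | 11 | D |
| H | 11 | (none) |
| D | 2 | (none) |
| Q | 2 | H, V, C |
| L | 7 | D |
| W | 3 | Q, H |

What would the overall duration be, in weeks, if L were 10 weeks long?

The binding path is V→G = 12+9 = 21; finish at 21 weeks.
L is off the critical path — its longest chain is 9 weeks, giving 12 of slack.
The critical path is still V→G; finish is now 21 weeks.

21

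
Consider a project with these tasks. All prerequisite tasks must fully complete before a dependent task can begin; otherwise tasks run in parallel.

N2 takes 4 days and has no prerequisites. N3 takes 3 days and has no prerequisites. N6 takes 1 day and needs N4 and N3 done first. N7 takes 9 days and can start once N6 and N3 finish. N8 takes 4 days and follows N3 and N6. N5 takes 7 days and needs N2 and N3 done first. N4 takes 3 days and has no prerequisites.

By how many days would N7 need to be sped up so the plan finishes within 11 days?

2

Current finish: 13 days; target: 11.
N7 is on every critical path, so each day cut from N7 cuts the finish by one (this holds down to a finish of 11).
Need 13 − 11 = 2 days off N7 → N7 becomes 7 days, finish becomes 11.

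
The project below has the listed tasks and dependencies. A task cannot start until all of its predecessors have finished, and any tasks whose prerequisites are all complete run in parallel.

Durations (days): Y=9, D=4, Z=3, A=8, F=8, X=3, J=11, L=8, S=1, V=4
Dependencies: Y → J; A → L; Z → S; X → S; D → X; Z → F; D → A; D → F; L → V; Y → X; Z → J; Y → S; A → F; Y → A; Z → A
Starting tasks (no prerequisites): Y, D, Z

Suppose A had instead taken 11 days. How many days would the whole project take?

Critical path before the change: Y→A→L→V = 9+8+8+4 = 29 giving 29 days.
A lies on that path, so at 11 days the path becomes 32 days.
No other chain overtakes it, so the finish is 32 days.

32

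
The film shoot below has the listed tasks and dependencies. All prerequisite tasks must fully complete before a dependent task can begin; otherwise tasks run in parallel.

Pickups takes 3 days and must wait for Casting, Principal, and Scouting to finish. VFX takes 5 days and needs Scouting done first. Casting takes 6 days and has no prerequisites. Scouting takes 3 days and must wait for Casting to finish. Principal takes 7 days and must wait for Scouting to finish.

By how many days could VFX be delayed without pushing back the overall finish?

5

Critical path: Casting→Scouting→Principal→Pickups = 6+3+7+3 = 19, so the finish is 19 days.
VFX finishes as early as 14 and must finish by 19.
Float = 19 − 14 = 5.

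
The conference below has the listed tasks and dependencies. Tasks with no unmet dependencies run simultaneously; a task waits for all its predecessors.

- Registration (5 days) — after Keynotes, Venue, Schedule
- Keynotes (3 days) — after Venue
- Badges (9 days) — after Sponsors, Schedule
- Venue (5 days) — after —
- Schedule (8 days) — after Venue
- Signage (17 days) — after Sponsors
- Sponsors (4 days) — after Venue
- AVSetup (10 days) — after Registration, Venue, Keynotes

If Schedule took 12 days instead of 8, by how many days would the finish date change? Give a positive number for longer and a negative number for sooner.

Baseline: Venue→Schedule→Registration→AVSetup = 5+8+5+10 = 28 → 28 days.
Since Schedule is critical, the +4 change carries straight to that chain (now 32 days).
The critical path is still Venue→Schedule→Registration→AVSetup; finish is now 32 days.
Change in finish: 32 − 28 = +4 days.

4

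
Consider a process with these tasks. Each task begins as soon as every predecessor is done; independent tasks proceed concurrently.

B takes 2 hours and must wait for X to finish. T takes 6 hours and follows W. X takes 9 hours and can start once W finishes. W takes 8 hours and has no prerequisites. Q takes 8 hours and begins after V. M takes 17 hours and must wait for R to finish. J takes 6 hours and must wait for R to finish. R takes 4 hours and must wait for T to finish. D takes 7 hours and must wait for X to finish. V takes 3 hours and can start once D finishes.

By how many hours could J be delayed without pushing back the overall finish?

W→X→D→V→Q = 8+9+7+3+8 = 35 sets the makespan at 35 hours.
J finishes as early as 24 and must finish by 35.
So J can slip 35 − 24 = 11 hours.

11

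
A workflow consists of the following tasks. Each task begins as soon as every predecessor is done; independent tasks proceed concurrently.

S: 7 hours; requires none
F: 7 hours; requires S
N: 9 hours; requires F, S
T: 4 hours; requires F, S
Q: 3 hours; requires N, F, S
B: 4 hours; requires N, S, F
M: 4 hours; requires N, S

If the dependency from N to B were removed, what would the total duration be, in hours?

27

Before: longest chain S→F→N→B = 7+7+9+4 = 27, finish 27.
Without N→B, B's earliest start moves from 23 to 14.
After: S→F→N→M = 7+7+9+4 = 27 → 27 hours.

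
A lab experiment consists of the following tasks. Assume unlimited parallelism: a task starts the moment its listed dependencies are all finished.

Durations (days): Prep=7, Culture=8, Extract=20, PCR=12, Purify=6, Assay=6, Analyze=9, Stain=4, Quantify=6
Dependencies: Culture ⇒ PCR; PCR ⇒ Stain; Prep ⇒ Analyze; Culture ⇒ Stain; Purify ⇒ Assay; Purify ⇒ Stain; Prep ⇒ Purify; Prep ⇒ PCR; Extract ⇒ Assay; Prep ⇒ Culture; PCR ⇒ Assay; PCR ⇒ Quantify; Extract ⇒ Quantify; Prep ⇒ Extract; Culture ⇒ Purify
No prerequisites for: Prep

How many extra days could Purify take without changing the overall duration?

Prep→Culture→PCR→Assay = 7+8+12+6 = 33 sets the makespan at 33 days.
Longest path through Purify: 27 days (earliest finish 21, latest finish 27).
Slack of Purify = 21 − 15 = 6 days.

6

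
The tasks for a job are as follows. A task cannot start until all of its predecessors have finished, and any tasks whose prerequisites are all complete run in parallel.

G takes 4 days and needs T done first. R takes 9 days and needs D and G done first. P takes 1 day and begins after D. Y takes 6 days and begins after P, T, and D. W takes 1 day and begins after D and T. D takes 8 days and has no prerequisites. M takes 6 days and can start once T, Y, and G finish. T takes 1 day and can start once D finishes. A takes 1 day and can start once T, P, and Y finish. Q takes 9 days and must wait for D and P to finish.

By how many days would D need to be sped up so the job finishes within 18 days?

4

Current finish: 22 days; target: 18.
D is on every critical path, so each day cut from D cuts the finish by one (this holds down to a finish of 15).
Need 22 − 18 = 4 days off D → D becomes 4 days, finish becomes 18.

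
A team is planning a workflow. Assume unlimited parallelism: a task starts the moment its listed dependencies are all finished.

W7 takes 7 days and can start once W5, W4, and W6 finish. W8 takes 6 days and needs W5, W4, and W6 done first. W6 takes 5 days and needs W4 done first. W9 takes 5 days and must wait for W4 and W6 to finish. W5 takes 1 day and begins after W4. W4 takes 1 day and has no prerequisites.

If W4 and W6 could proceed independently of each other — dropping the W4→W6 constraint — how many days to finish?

Original critical path: W4→W6→W7 = 1+5+7 = 13 ⇒ 13 days.
Without W4→W6, W6's earliest start moves from 1 to 0.
New critical path: W6→W7 = 5+7 = 12 ⇒ 12 days.

12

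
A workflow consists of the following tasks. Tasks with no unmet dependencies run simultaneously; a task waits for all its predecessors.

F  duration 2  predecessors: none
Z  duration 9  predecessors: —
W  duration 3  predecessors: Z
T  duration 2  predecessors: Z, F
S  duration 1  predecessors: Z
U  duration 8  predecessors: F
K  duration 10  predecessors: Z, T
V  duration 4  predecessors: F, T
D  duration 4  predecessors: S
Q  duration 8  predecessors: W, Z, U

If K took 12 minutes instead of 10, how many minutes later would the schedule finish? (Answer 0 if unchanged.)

2

Actual critical path: Z→T→K = 9+2+10 = 21 ⇒ 21 minutes.
K is on the critical path; changing it to 12 makes that path 23 minutes.
No other chain overtakes it, so the finish is 23 minutes.
Change in finish: 23 − 21 = +2 minutes.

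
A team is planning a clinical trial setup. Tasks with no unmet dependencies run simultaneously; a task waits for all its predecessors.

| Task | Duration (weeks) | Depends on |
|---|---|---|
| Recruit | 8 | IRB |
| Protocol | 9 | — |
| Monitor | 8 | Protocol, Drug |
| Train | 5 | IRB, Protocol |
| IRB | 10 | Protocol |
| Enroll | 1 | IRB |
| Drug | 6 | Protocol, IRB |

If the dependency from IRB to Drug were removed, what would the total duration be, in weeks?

With the dependency in place, Protocol→IRB→Drug→Monitor = 9+10+6+8 = 33 sets the finish at 33 weeks.
Without IRB→Drug, Drug's earliest start moves from 19 to 9.
New critical path: Protocol→IRB→Recruit = 9+10+8 = 27 ⇒ 27 weeks.

27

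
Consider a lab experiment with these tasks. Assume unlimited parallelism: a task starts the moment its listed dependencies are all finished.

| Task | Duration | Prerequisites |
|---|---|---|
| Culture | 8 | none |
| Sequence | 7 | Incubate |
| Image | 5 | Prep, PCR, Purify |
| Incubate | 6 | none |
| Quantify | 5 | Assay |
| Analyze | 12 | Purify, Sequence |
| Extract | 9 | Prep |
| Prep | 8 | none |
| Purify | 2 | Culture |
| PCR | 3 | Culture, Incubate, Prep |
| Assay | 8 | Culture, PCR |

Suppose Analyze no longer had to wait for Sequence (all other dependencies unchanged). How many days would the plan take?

24

Original critical path: Incubate→Sequence→Analyze = 6+7+12 = 25 ⇒ 25 days.
Without Sequence→Analyze, Analyze's earliest start moves from 13 to 10.
New critical path: Prep→PCR→Assay→Quantify = 8+3+8+5 = 24 ⇒ 24 days.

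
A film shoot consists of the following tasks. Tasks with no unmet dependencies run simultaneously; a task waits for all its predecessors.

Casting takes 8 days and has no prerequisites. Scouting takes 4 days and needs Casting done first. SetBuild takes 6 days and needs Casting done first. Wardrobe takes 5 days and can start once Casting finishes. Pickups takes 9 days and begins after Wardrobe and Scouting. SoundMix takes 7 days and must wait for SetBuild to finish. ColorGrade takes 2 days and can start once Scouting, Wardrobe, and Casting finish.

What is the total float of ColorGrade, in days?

Critical path: Casting→Wardrobe→Pickups = 8+5+9 = 22, so the finish is 22 days.
Longest path through ColorGrade: 15 days (earliest finish 15, latest finish 22).
So ColorGrade can slip 22 − 15 = 7 days.

7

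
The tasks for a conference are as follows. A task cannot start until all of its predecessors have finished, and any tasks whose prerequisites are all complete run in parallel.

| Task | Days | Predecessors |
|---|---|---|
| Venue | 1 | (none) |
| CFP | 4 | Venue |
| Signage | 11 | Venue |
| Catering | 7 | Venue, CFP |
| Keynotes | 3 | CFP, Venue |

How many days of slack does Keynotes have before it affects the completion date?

Critical path: Venue→CFP→Catering = 1+4+7 = 12, so the finish is 12 days.
Longest path through Keynotes: 8 days (earliest finish 8, latest finish 12).
So Keynotes can slip 12 − 8 = 4 days.

4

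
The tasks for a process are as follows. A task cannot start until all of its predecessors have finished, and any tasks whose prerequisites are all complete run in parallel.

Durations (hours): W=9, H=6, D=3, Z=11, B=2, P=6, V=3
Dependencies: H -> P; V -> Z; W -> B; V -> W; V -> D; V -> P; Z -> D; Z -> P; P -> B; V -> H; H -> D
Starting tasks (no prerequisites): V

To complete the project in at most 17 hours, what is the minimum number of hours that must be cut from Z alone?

5

Current finish: 22 hours; target: 17.
Z is on every critical path, so each hour cut from Z cuts the finish by one (this holds down to a finish of 17).
Need 22 − 17 = 5 hours off Z → Z becomes 6 hours, finish becomes 17.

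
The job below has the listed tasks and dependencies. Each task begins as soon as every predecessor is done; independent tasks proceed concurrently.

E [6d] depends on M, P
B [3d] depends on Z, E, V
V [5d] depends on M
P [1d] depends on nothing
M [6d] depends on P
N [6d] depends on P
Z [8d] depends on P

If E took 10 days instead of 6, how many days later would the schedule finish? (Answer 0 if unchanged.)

4

Actual critical path: P→M→E→B = 1+6+6+3 = 16 ⇒ 16 days.
E lies on that path, so at 10 days the path becomes 20 days.
No other chain overtakes it, so the finish is 20 days.
Change in finish: 20 − 16 = +4 days.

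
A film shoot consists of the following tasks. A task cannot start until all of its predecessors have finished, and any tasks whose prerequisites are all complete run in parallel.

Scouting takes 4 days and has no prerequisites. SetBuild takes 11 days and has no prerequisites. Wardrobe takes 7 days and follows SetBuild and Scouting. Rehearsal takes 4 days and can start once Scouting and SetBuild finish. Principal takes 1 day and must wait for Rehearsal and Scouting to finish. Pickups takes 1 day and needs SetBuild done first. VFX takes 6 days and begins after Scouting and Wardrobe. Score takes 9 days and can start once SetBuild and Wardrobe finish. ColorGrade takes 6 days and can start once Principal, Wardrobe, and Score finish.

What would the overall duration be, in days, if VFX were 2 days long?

33

The binding path is SetBuild→Wardrobe→Score→ColorGrade = 11+7+9+6 = 33; finish at 33 days.
VFX is off the critical path — its longest chain is 24 days, giving 9 of slack.
No other chain overtakes it, so the finish is 33 days.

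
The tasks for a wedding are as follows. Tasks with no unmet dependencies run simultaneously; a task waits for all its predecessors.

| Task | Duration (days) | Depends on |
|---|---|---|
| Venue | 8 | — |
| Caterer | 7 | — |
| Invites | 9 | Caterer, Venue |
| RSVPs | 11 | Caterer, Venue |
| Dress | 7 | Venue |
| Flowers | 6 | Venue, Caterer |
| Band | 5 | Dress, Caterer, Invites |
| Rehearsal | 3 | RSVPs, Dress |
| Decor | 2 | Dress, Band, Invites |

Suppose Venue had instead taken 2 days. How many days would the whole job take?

23

Critical path before the change: Venue→Invites→Band→Decor = 8+9+5+2 = 24 giving 24 days.
Since Venue is critical, the -6 change carries straight to that chain (now 18 days).
Now Caterer→Invites→Band→Decor = 7+9+5+2 = 23 is longest, so the finish becomes 23 days.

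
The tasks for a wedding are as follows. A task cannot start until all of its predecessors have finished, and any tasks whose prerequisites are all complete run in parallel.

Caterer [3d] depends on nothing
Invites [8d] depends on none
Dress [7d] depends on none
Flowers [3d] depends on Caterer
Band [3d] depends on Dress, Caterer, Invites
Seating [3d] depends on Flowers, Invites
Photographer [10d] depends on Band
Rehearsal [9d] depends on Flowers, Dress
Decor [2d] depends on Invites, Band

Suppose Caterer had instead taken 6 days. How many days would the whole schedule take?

21

Actual critical path: Invites→Band→Photographer = 8+3+10 = 21 ⇒ 21 days.
Caterer has 5 days of float (longest path through it is 16).
That remains the longest chain; total 21 days.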